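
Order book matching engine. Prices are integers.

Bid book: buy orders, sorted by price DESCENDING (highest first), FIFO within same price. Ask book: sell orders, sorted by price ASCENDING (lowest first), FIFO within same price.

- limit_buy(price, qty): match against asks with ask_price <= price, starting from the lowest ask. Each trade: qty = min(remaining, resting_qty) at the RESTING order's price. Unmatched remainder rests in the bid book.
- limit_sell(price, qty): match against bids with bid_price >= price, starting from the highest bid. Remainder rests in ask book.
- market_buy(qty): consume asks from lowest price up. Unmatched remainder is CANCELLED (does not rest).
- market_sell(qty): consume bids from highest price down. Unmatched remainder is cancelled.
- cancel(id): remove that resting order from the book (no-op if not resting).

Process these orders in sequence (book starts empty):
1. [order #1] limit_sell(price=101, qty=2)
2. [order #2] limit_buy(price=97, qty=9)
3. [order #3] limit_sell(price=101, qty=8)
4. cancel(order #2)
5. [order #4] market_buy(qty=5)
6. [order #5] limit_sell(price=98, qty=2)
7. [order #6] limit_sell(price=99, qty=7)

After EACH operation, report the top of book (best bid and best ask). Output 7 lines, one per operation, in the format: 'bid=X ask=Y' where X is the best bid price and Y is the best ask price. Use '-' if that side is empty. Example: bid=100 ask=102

After op 1 [order #1] limit_sell(price=101, qty=2): fills=none; bids=[-] asks=[#1:2@101]
After op 2 [order #2] limit_buy(price=97, qty=9): fills=none; bids=[#2:9@97] asks=[#1:2@101]
After op 3 [order #3] limit_sell(price=101, qty=8): fills=none; bids=[#2:9@97] asks=[#1:2@101 #3:8@101]
After op 4 cancel(order #2): fills=none; bids=[-] asks=[#1:2@101 #3:8@101]
After op 5 [order #4] market_buy(qty=5): fills=#4x#1:2@101 #4x#3:3@101; bids=[-] asks=[#3:5@101]
After op 6 [order #5] limit_sell(price=98, qty=2): fills=none; bids=[-] asks=[#5:2@98 #3:5@101]
After op 7 [order #6] limit_sell(price=99, qty=7): fills=none; bids=[-] asks=[#5:2@98 #6:7@99 #3:5@101]

Answer: bid=- ask=101
bid=97 ask=101
bid=97 ask=101
bid=- ask=101
bid=- ask=101
bid=- ask=98
bid=- ask=98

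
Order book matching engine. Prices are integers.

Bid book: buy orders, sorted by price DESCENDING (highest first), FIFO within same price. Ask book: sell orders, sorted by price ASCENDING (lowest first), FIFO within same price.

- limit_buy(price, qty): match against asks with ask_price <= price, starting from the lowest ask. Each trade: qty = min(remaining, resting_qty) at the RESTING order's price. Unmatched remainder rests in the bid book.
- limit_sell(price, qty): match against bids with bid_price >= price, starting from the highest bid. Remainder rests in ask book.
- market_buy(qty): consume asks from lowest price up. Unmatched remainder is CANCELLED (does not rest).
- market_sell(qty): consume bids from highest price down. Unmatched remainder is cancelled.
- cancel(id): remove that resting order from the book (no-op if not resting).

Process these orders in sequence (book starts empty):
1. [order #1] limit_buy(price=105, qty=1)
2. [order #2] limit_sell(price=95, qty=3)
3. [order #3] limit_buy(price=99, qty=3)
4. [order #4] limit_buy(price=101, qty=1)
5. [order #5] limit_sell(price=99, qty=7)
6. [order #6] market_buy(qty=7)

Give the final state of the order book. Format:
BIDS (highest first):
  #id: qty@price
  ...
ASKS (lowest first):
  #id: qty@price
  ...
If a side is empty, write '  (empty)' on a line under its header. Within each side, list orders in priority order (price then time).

Answer: BIDS (highest first):
  (empty)
ASKS (lowest first):
  (empty)

Derivation:
After op 1 [order #1] limit_buy(price=105, qty=1): fills=none; bids=[#1:1@105] asks=[-]
After op 2 [order #2] limit_sell(price=95, qty=3): fills=#1x#2:1@105; bids=[-] asks=[#2:2@95]
After op 3 [order #3] limit_buy(price=99, qty=3): fills=#3x#2:2@95; bids=[#3:1@99] asks=[-]
After op 4 [order #4] limit_buy(price=101, qty=1): fills=none; bids=[#4:1@101 #3:1@99] asks=[-]
After op 5 [order #5] limit_sell(price=99, qty=7): fills=#4x#5:1@101 #3x#5:1@99; bids=[-] asks=[#5:5@99]
After op 6 [order #6] market_buy(qty=7): fills=#6x#5:5@99; bids=[-] asks=[-]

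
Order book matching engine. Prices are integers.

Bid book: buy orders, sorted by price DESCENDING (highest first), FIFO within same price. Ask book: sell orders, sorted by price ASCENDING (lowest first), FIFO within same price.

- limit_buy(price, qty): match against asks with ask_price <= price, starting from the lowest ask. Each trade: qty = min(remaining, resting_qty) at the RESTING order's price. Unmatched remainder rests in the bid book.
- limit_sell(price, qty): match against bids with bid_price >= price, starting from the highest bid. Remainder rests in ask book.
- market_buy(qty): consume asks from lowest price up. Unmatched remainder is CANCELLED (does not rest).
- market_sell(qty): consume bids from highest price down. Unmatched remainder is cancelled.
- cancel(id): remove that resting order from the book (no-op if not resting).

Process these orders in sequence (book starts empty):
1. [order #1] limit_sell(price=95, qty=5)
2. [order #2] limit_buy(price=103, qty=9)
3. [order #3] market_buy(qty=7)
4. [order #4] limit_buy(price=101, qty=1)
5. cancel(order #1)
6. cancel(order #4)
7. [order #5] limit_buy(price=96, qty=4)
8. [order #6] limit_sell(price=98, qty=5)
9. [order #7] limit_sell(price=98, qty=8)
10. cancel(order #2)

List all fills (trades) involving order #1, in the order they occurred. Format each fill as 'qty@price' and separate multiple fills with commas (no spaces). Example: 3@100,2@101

After op 1 [order #1] limit_sell(price=95, qty=5): fills=none; bids=[-] asks=[#1:5@95]
After op 2 [order #2] limit_buy(price=103, qty=9): fills=#2x#1:5@95; bids=[#2:4@103] asks=[-]
After op 3 [order #3] market_buy(qty=7): fills=none; bids=[#2:4@103] asks=[-]
After op 4 [order #4] limit_buy(price=101, qty=1): fills=none; bids=[#2:4@103 #4:1@101] asks=[-]
After op 5 cancel(order #1): fills=none; bids=[#2:4@103 #4:1@101] asks=[-]
After op 6 cancel(order #4): fills=none; bids=[#2:4@103] asks=[-]
After op 7 [order #5] limit_buy(price=96, qty=4): fills=none; bids=[#2:4@103 #5:4@96] asks=[-]
After op 8 [order #6] limit_sell(price=98, qty=5): fills=#2x#6:4@103; bids=[#5:4@96] asks=[#6:1@98]
After op 9 [order #7] limit_sell(price=98, qty=8): fills=none; bids=[#5:4@96] asks=[#6:1@98 #7:8@98]
After op 10 cancel(order #2): fills=none; bids=[#5:4@96] asks=[#6:1@98 #7:8@98]

Answer: 5@95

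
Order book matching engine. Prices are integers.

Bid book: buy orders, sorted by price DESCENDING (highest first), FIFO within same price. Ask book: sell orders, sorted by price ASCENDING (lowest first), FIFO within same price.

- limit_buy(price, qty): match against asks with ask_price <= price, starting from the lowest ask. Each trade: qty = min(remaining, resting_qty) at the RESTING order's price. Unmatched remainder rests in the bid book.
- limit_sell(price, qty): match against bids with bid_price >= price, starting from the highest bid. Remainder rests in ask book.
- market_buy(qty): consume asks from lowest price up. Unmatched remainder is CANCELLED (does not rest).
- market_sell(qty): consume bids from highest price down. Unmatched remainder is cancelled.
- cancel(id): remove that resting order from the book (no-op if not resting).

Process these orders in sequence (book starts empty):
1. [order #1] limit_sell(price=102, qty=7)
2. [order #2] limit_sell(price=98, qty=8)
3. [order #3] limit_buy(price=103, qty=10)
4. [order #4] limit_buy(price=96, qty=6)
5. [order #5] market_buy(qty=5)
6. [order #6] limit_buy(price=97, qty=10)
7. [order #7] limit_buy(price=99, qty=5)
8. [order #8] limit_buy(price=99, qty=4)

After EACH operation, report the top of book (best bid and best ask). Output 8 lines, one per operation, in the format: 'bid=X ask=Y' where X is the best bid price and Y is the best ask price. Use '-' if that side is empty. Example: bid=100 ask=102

After op 1 [order #1] limit_sell(price=102, qty=7): fills=none; bids=[-] asks=[#1:7@102]
After op 2 [order #2] limit_sell(price=98, qty=8): fills=none; bids=[-] asks=[#2:8@98 #1:7@102]
After op 3 [order #3] limit_buy(price=103, qty=10): fills=#3x#2:8@98 #3x#1:2@102; bids=[-] asks=[#1:5@102]
After op 4 [order #4] limit_buy(price=96, qty=6): fills=none; bids=[#4:6@96] asks=[#1:5@102]
After op 5 [order #5] market_buy(qty=5): fills=#5x#1:5@102; bids=[#4:6@96] asks=[-]
After op 6 [order #6] limit_buy(price=97, qty=10): fills=none; bids=[#6:10@97 #4:6@96] asks=[-]
After op 7 [order #7] limit_buy(price=99, qty=5): fills=none; bids=[#7:5@99 #6:10@97 #4:6@96] asks=[-]
After op 8 [order #8] limit_buy(price=99, qty=4): fills=none; bids=[#7:5@99 #8:4@99 #6:10@97 #4:6@96] asks=[-]

Answer: bid=- ask=102
bid=- ask=98
bid=- ask=102
bid=96 ask=102
bid=96 ask=-
bid=97 ask=-
bid=99 ask=-
bid=99 ask=-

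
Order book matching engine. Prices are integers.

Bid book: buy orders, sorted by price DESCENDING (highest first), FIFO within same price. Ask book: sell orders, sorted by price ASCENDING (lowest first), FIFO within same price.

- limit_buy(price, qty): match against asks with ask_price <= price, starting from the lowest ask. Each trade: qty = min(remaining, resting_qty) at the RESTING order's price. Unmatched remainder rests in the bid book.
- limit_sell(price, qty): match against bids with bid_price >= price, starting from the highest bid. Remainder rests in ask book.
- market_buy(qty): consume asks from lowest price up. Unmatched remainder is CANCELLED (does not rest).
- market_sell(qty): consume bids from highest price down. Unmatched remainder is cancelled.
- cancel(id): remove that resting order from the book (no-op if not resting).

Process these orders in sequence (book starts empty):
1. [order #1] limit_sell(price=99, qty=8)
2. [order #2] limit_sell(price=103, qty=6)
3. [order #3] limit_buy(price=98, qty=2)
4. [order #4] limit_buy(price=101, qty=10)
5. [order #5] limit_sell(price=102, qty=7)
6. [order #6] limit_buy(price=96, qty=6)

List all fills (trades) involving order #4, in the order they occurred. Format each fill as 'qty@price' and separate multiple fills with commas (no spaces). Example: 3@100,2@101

Answer: 8@99

Derivation:
After op 1 [order #1] limit_sell(price=99, qty=8): fills=none; bids=[-] asks=[#1:8@99]
After op 2 [order #2] limit_sell(price=103, qty=6): fills=none; bids=[-] asks=[#1:8@99 #2:6@103]
After op 3 [order #3] limit_buy(price=98, qty=2): fills=none; bids=[#3:2@98] asks=[#1:8@99 #2:6@103]
After op 4 [order #4] limit_buy(price=101, qty=10): fills=#4x#1:8@99; bids=[#4:2@101 #3:2@98] asks=[#2:6@103]
After op 5 [order #5] limit_sell(price=102, qty=7): fills=none; bids=[#4:2@101 #3:2@98] asks=[#5:7@102 #2:6@103]
After op 6 [order #6] limit_buy(price=96, qty=6): fills=none; bids=[#4:2@101 #3:2@98 #6:6@96] asks=[#5:7@102 #2:6@103]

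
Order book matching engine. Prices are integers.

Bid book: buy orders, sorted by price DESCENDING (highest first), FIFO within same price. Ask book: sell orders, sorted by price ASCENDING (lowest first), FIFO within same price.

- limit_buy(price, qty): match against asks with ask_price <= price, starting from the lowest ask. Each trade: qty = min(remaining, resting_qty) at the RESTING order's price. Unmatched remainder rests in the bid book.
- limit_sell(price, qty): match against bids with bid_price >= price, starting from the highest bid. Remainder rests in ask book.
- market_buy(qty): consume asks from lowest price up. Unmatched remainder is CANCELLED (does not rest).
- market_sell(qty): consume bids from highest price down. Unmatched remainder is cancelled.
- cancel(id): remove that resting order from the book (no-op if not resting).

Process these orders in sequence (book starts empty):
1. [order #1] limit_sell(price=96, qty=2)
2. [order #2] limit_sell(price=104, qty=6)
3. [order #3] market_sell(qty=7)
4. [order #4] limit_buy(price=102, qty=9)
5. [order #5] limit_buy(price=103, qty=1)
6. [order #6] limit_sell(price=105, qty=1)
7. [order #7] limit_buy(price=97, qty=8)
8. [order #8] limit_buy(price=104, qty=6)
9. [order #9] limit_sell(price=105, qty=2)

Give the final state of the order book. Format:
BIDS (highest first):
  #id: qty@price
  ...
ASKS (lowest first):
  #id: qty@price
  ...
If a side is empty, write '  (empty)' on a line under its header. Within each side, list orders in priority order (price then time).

Answer: BIDS (highest first):
  #5: 1@103
  #4: 7@102
  #7: 8@97
ASKS (lowest first):
  #6: 1@105
  #9: 2@105

Derivation:
After op 1 [order #1] limit_sell(price=96, qty=2): fills=none; bids=[-] asks=[#1:2@96]
After op 2 [order #2] limit_sell(price=104, qty=6): fills=none; bids=[-] asks=[#1:2@96 #2:6@104]
After op 3 [order #3] market_sell(qty=7): fills=none; bids=[-] asks=[#1:2@96 #2:6@104]
After op 4 [order #4] limit_buy(price=102, qty=9): fills=#4x#1:2@96; bids=[#4:7@102] asks=[#2:6@104]
After op 5 [order #5] limit_buy(price=103, qty=1): fills=none; bids=[#5:1@103 #4:7@102] asks=[#2:6@104]
After op 6 [order #6] limit_sell(price=105, qty=1): fills=none; bids=[#5:1@103 #4:7@102] asks=[#2:6@104 #6:1@105]
After op 7 [order #7] limit_buy(price=97, qty=8): fills=none; bids=[#5:1@103 #4:7@102 #7:8@97] asks=[#2:6@104 #6:1@105]
After op 8 [order #8] limit_buy(price=104, qty=6): fills=#8x#2:6@104; bids=[#5:1@103 #4:7@102 #7:8@97] asks=[#6:1@105]
After op 9 [order #9] limit_sell(price=105, qty=2): fills=none; bids=[#5:1@103 #4:7@102 #7:8@97] asks=[#6:1@105 #9:2@105]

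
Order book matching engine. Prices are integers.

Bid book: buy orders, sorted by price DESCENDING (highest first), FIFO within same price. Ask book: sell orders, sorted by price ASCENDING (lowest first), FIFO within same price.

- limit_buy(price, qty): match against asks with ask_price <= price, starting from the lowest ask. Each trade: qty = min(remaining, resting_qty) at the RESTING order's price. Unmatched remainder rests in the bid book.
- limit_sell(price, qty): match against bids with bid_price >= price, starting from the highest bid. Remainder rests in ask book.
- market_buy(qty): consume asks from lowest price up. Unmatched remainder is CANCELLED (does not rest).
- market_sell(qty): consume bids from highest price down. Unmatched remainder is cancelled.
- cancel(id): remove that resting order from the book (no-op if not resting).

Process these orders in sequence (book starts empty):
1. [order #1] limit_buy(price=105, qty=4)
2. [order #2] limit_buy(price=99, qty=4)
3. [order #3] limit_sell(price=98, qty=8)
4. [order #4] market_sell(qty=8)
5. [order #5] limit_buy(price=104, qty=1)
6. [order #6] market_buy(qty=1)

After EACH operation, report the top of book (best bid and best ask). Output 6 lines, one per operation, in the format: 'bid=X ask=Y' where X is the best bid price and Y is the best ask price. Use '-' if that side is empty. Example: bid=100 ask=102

After op 1 [order #1] limit_buy(price=105, qty=4): fills=none; bids=[#1:4@105] asks=[-]
After op 2 [order #2] limit_buy(price=99, qty=4): fills=none; bids=[#1:4@105 #2:4@99] asks=[-]
After op 3 [order #3] limit_sell(price=98, qty=8): fills=#1x#3:4@105 #2x#3:4@99; bids=[-] asks=[-]
After op 4 [order #4] market_sell(qty=8): fills=none; bids=[-] asks=[-]
After op 5 [order #5] limit_buy(price=104, qty=1): fills=none; bids=[#5:1@104] asks=[-]
After op 6 [order #6] market_buy(qty=1): fills=none; bids=[#5:1@104] asks=[-]

Answer: bid=105 ask=-
bid=105 ask=-
bid=- ask=-
bid=- ask=-
bid=104 ask=-
bid=104 ask=-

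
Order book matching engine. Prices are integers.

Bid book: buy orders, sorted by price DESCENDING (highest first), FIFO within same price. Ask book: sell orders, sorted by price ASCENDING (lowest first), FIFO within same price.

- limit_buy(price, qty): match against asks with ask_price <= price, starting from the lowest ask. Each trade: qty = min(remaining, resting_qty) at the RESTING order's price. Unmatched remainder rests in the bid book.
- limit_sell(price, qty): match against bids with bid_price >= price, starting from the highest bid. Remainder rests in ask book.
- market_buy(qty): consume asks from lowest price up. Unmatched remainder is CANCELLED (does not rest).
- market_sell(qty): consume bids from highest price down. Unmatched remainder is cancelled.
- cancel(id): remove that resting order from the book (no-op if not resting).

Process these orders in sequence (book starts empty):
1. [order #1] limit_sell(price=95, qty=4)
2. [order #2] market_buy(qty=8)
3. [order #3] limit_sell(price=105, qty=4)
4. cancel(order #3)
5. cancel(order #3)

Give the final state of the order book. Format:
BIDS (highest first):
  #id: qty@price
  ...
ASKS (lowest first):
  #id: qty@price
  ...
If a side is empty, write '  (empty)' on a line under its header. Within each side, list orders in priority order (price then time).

After op 1 [order #1] limit_sell(price=95, qty=4): fills=none; bids=[-] asks=[#1:4@95]
After op 2 [order #2] market_buy(qty=8): fills=#2x#1:4@95; bids=[-] asks=[-]
After op 3 [order #3] limit_sell(price=105, qty=4): fills=none; bids=[-] asks=[#3:4@105]
After op 4 cancel(order #3): fills=none; bids=[-] asks=[-]
After op 5 cancel(order #3): fills=none; bids=[-] asks=[-]

Answer: BIDS (highest first):
  (empty)
ASKS (lowest first):
  (empty)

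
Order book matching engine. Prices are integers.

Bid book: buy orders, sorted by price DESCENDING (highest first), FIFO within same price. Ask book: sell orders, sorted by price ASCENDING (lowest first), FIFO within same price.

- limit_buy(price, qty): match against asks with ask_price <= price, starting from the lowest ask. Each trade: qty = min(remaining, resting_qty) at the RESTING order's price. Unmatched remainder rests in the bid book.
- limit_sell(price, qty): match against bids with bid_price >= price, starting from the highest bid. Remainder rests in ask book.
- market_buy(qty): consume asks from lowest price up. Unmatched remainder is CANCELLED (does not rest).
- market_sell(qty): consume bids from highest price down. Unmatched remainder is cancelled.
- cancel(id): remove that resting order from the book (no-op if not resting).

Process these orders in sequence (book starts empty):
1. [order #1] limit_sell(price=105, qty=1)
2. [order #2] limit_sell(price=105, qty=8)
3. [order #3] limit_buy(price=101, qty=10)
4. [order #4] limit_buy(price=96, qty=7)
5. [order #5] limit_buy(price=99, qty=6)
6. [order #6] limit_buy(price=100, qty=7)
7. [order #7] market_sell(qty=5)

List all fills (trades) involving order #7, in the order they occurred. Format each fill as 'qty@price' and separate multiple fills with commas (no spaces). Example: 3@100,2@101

After op 1 [order #1] limit_sell(price=105, qty=1): fills=none; bids=[-] asks=[#1:1@105]
After op 2 [order #2] limit_sell(price=105, qty=8): fills=none; bids=[-] asks=[#1:1@105 #2:8@105]
After op 3 [order #3] limit_buy(price=101, qty=10): fills=none; bids=[#3:10@101] asks=[#1:1@105 #2:8@105]
After op 4 [order #4] limit_buy(price=96, qty=7): fills=none; bids=[#3:10@101 #4:7@96] asks=[#1:1@105 #2:8@105]
After op 5 [order #5] limit_buy(price=99, qty=6): fills=none; bids=[#3:10@101 #5:6@99 #4:7@96] asks=[#1:1@105 #2:8@105]
After op 6 [order #6] limit_buy(price=100, qty=7): fills=none; bids=[#3:10@101 #6:7@100 #5:6@99 #4:7@96] asks=[#1:1@105 #2:8@105]
After op 7 [order #7] market_sell(qty=5): fills=#3x#7:5@101; bids=[#3:5@101 #6:7@100 #5:6@99 #4:7@96] asks=[#1:1@105 #2:8@105]

Answer: 5@101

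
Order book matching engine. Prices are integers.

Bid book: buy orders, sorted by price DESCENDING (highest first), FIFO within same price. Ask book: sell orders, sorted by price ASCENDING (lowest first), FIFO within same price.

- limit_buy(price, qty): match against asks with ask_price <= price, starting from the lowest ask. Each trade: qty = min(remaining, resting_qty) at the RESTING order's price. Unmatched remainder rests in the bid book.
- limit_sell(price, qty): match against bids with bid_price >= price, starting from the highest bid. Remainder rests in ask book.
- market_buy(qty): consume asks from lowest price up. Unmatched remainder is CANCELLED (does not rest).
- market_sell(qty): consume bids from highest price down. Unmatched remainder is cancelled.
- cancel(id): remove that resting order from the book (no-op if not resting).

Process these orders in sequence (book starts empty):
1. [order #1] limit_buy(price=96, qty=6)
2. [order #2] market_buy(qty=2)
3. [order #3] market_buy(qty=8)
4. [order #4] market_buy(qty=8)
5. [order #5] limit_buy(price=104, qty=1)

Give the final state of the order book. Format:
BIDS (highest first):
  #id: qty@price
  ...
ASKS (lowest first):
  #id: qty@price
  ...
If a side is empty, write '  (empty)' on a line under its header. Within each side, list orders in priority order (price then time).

After op 1 [order #1] limit_buy(price=96, qty=6): fills=none; bids=[#1:6@96] asks=[-]
After op 2 [order #2] market_buy(qty=2): fills=none; bids=[#1:6@96] asks=[-]
After op 3 [order #3] market_buy(qty=8): fills=none; bids=[#1:6@96] asks=[-]
After op 4 [order #4] market_buy(qty=8): fills=none; bids=[#1:6@96] asks=[-]
After op 5 [order #5] limit_buy(price=104, qty=1): fills=none; bids=[#5:1@104 #1:6@96] asks=[-]

Answer: BIDS (highest first):
  #5: 1@104
  #1: 6@96
ASKS (lowest first):
  (empty)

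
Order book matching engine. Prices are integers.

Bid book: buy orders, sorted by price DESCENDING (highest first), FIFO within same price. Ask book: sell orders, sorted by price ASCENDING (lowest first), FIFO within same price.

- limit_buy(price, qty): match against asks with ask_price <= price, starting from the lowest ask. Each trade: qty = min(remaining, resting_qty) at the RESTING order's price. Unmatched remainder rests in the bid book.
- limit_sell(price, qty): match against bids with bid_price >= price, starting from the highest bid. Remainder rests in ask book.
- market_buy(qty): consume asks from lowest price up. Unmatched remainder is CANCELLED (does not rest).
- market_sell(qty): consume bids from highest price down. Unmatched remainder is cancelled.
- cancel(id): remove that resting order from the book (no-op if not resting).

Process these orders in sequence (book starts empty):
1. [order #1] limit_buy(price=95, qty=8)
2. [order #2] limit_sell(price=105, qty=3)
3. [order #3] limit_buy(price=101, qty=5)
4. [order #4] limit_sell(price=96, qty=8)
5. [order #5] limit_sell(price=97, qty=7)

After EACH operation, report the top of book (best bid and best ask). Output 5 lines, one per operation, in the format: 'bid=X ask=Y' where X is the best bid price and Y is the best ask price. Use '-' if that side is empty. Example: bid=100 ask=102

Answer: bid=95 ask=-
bid=95 ask=105
bid=101 ask=105
bid=95 ask=96
bid=95 ask=96

Derivation:
After op 1 [order #1] limit_buy(price=95, qty=8): fills=none; bids=[#1:8@95] asks=[-]
After op 2 [order #2] limit_sell(price=105, qty=3): fills=none; bids=[#1:8@95] asks=[#2:3@105]
After op 3 [order #3] limit_buy(price=101, qty=5): fills=none; bids=[#3:5@101 #1:8@95] asks=[#2:3@105]
After op 4 [order #4] limit_sell(price=96, qty=8): fills=#3x#4:5@101; bids=[#1:8@95] asks=[#4:3@96 #2:3@105]
After op 5 [order #5] limit_sell(price=97, qty=7): fills=none; bids=[#1:8@95] asks=[#4:3@96 #5:7@97 #2:3@105]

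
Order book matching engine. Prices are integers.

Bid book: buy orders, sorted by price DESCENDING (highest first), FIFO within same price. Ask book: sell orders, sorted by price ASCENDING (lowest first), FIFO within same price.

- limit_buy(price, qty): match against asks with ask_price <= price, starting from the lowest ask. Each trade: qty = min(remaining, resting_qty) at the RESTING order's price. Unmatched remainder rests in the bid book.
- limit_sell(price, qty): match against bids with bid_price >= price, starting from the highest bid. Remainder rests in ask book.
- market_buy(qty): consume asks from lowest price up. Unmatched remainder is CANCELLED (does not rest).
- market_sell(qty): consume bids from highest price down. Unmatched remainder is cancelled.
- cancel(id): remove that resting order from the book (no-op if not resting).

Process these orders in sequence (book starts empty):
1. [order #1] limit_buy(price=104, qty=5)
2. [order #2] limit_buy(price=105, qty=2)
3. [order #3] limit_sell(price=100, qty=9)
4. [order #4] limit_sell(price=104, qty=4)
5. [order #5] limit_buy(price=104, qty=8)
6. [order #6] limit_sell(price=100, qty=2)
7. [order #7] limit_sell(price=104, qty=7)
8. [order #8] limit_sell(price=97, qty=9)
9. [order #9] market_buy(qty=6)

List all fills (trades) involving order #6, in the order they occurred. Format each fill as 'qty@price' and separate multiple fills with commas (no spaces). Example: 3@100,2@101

After op 1 [order #1] limit_buy(price=104, qty=5): fills=none; bids=[#1:5@104] asks=[-]
After op 2 [order #2] limit_buy(price=105, qty=2): fills=none; bids=[#2:2@105 #1:5@104] asks=[-]
After op 3 [order #3] limit_sell(price=100, qty=9): fills=#2x#3:2@105 #1x#3:5@104; bids=[-] asks=[#3:2@100]
After op 4 [order #4] limit_sell(price=104, qty=4): fills=none; bids=[-] asks=[#3:2@100 #4:4@104]
After op 5 [order #5] limit_buy(price=104, qty=8): fills=#5x#3:2@100 #5x#4:4@104; bids=[#5:2@104] asks=[-]
After op 6 [order #6] limit_sell(price=100, qty=2): fills=#5x#6:2@104; bids=[-] asks=[-]
After op 7 [order #7] limit_sell(price=104, qty=7): fills=none; bids=[-] asks=[#7:7@104]
After op 8 [order #8] limit_sell(price=97, qty=9): fills=none; bids=[-] asks=[#8:9@97 #7:7@104]
After op 9 [order #9] market_buy(qty=6): fills=#9x#8:6@97; bids=[-] asks=[#8:3@97 #7:7@104]

Answer: 2@104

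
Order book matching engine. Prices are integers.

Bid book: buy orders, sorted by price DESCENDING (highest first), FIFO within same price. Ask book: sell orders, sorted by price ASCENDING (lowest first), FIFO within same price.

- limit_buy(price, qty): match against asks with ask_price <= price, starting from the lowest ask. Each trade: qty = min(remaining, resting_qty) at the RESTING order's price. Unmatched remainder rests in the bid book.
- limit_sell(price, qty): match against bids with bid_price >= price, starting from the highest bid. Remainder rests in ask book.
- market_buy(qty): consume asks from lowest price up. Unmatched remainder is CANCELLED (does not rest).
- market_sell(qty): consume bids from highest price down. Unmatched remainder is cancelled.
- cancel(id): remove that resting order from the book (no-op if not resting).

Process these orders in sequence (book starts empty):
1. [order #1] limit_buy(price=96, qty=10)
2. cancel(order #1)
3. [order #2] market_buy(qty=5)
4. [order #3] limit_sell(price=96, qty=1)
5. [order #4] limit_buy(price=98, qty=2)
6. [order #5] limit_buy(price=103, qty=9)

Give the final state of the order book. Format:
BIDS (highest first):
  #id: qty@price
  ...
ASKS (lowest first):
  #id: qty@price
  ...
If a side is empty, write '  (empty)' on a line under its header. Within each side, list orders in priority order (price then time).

After op 1 [order #1] limit_buy(price=96, qty=10): fills=none; bids=[#1:10@96] asks=[-]
After op 2 cancel(order #1): fills=none; bids=[-] asks=[-]
After op 3 [order #2] market_buy(qty=5): fills=none; bids=[-] asks=[-]
After op 4 [order #3] limit_sell(price=96, qty=1): fills=none; bids=[-] asks=[#3:1@96]
After op 5 [order #4] limit_buy(price=98, qty=2): fills=#4x#3:1@96; bids=[#4:1@98] asks=[-]
After op 6 [order #5] limit_buy(price=103, qty=9): fills=none; bids=[#5:9@103 #4:1@98] asks=[-]

Answer: BIDS (highest first):
  #5: 9@103
  #4: 1@98
ASKS (lowest first):
  (empty)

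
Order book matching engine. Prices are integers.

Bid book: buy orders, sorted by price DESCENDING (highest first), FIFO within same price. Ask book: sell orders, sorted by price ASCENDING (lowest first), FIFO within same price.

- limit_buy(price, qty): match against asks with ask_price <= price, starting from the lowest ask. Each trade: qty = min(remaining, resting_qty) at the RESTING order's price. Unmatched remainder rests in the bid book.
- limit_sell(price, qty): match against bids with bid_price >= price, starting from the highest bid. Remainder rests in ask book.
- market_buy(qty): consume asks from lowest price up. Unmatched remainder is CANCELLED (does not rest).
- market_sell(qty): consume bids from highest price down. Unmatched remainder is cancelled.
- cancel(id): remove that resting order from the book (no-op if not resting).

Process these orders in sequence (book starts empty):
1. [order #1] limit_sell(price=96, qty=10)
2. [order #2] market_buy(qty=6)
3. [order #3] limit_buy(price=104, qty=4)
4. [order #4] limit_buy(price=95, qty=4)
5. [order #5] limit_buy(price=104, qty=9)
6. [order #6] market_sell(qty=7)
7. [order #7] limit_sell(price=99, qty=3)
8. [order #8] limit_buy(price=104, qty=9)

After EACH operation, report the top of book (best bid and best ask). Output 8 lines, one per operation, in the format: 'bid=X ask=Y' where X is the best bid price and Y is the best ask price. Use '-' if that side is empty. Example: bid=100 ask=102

Answer: bid=- ask=96
bid=- ask=96
bid=- ask=-
bid=95 ask=-
bid=104 ask=-
bid=104 ask=-
bid=95 ask=99
bid=104 ask=-

Derivation:
After op 1 [order #1] limit_sell(price=96, qty=10): fills=none; bids=[-] asks=[#1:10@96]
After op 2 [order #2] market_buy(qty=6): fills=#2x#1:6@96; bids=[-] asks=[#1:4@96]
After op 3 [order #3] limit_buy(price=104, qty=4): fills=#3x#1:4@96; bids=[-] asks=[-]
After op 4 [order #4] limit_buy(price=95, qty=4): fills=none; bids=[#4:4@95] asks=[-]
After op 5 [order #5] limit_buy(price=104, qty=9): fills=none; bids=[#5:9@104 #4:4@95] asks=[-]
After op 6 [order #6] market_sell(qty=7): fills=#5x#6:7@104; bids=[#5:2@104 #4:4@95] asks=[-]
After op 7 [order #7] limit_sell(price=99, qty=3): fills=#5x#7:2@104; bids=[#4:4@95] asks=[#7:1@99]
After op 8 [order #8] limit_buy(price=104, qty=9): fills=#8x#7:1@99; bids=[#8:8@104 #4:4@95] asks=[-]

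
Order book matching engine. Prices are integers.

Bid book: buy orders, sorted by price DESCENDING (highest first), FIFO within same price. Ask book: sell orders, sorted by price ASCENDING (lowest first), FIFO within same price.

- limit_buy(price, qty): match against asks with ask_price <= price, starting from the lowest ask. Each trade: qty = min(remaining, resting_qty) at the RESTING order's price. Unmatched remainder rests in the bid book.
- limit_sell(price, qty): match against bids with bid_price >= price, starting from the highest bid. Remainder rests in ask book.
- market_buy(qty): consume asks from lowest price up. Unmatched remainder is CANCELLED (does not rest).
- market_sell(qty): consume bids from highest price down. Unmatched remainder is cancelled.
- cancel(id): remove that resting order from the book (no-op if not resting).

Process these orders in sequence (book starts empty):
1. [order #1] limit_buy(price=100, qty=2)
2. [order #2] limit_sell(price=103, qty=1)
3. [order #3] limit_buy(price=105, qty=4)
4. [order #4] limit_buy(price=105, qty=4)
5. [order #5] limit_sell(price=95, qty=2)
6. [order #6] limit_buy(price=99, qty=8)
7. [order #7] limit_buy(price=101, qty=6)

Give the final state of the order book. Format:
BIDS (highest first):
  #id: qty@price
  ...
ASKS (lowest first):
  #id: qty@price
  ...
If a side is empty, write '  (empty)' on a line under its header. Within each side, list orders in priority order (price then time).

Answer: BIDS (highest first):
  #3: 1@105
  #4: 4@105
  #7: 6@101
  #1: 2@100
  #6: 8@99
ASKS (lowest first):
  (empty)

Derivation:
After op 1 [order #1] limit_buy(price=100, qty=2): fills=none; bids=[#1:2@100] asks=[-]
After op 2 [order #2] limit_sell(price=103, qty=1): fills=none; bids=[#1:2@100] asks=[#2:1@103]
After op 3 [order #3] limit_buy(price=105, qty=4): fills=#3x#2:1@103; bids=[#3:3@105 #1:2@100] asks=[-]
After op 4 [order #4] limit_buy(price=105, qty=4): fills=none; bids=[#3:3@105 #4:4@105 #1:2@100] asks=[-]
After op 5 [order #5] limit_sell(price=95, qty=2): fills=#3x#5:2@105; bids=[#3:1@105 #4:4@105 #1:2@100] asks=[-]
After op 6 [order #6] limit_buy(price=99, qty=8): fills=none; bids=[#3:1@105 #4:4@105 #1:2@100 #6:8@99] asks=[-]
After op 7 [order #7] limit_buy(price=101, qty=6): fills=none; bids=[#3:1@105 #4:4@105 #7:6@101 #1:2@100 #6:8@99] asks=[-]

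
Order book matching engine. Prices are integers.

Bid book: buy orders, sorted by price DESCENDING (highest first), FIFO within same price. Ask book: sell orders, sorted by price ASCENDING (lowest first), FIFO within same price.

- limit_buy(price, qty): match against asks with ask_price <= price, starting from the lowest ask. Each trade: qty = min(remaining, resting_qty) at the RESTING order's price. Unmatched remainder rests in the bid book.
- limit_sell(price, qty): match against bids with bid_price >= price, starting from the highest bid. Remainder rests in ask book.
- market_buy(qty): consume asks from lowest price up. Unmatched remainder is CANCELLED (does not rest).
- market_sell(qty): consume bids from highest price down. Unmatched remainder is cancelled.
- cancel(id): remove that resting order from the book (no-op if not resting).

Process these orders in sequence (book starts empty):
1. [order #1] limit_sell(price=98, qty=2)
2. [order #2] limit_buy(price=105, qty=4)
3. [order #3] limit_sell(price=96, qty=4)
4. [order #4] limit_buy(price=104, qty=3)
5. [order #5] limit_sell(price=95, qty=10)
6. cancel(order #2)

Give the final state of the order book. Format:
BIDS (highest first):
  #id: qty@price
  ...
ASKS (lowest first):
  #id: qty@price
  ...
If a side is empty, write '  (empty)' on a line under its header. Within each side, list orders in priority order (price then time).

Answer: BIDS (highest first):
  (empty)
ASKS (lowest first):
  #5: 9@95

Derivation:
After op 1 [order #1] limit_sell(price=98, qty=2): fills=none; bids=[-] asks=[#1:2@98]
After op 2 [order #2] limit_buy(price=105, qty=4): fills=#2x#1:2@98; bids=[#2:2@105] asks=[-]
After op 3 [order #3] limit_sell(price=96, qty=4): fills=#2x#3:2@105; bids=[-] asks=[#3:2@96]
After op 4 [order #4] limit_buy(price=104, qty=3): fills=#4x#3:2@96; bids=[#4:1@104] asks=[-]
After op 5 [order #5] limit_sell(price=95, qty=10): fills=#4x#5:1@104; bids=[-] asks=[#5:9@95]
After op 6 cancel(order #2): fills=none; bids=[-] asks=[#5:9@95]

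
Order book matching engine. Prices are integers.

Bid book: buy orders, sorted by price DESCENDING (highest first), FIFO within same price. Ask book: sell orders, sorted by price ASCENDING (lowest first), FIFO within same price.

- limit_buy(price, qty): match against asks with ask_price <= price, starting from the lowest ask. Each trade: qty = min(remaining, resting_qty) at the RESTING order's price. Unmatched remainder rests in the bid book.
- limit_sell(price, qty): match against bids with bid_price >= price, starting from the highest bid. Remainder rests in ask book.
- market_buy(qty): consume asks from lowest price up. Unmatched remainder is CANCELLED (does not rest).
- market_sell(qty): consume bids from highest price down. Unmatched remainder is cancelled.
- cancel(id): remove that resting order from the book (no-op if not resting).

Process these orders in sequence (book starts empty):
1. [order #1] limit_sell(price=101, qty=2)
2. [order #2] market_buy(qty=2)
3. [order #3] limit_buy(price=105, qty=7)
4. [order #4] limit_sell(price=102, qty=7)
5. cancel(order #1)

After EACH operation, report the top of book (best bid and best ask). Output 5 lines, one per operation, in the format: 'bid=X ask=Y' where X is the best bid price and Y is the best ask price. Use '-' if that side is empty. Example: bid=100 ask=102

After op 1 [order #1] limit_sell(price=101, qty=2): fills=none; bids=[-] asks=[#1:2@101]
After op 2 [order #2] market_buy(qty=2): fills=#2x#1:2@101; bids=[-] asks=[-]
After op 3 [order #3] limit_buy(price=105, qty=7): fills=none; bids=[#3:7@105] asks=[-]
After op 4 [order #4] limit_sell(price=102, qty=7): fills=#3x#4:7@105; bids=[-] asks=[-]
After op 5 cancel(order #1): fills=none; bids=[-] asks=[-]

Answer: bid=- ask=101
bid=- ask=-
bid=105 ask=-
bid=- ask=-
bid=- ask=-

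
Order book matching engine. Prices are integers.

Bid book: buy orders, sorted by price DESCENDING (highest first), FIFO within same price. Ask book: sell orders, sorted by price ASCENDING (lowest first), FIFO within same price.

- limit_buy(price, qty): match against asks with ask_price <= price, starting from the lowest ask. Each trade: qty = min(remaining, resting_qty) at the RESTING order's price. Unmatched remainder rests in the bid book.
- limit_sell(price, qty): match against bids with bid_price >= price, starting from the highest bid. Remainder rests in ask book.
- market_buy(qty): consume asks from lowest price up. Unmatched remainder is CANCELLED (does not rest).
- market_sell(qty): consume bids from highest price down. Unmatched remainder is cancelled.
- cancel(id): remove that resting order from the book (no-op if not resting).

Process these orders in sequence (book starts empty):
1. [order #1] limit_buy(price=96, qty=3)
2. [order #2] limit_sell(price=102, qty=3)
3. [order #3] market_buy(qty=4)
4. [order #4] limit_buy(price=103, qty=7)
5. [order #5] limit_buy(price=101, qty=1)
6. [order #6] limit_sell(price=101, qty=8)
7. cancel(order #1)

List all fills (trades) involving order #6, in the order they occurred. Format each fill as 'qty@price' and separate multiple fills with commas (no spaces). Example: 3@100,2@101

Answer: 7@103,1@101

Derivation:
After op 1 [order #1] limit_buy(price=96, qty=3): fills=none; bids=[#1:3@96] asks=[-]
After op 2 [order #2] limit_sell(price=102, qty=3): fills=none; bids=[#1:3@96] asks=[#2:3@102]
After op 3 [order #3] market_buy(qty=4): fills=#3x#2:3@102; bids=[#1:3@96] asks=[-]
After op 4 [order #4] limit_buy(price=103, qty=7): fills=none; bids=[#4:7@103 #1:3@96] asks=[-]
After op 5 [order #5] limit_buy(price=101, qty=1): fills=none; bids=[#4:7@103 #5:1@101 #1:3@96] asks=[-]
After op 6 [order #6] limit_sell(price=101, qty=8): fills=#4x#6:7@103 #5x#6:1@101; bids=[#1:3@96] asks=[-]
After op 7 cancel(order #1): fills=none; bids=[-] asks=[-]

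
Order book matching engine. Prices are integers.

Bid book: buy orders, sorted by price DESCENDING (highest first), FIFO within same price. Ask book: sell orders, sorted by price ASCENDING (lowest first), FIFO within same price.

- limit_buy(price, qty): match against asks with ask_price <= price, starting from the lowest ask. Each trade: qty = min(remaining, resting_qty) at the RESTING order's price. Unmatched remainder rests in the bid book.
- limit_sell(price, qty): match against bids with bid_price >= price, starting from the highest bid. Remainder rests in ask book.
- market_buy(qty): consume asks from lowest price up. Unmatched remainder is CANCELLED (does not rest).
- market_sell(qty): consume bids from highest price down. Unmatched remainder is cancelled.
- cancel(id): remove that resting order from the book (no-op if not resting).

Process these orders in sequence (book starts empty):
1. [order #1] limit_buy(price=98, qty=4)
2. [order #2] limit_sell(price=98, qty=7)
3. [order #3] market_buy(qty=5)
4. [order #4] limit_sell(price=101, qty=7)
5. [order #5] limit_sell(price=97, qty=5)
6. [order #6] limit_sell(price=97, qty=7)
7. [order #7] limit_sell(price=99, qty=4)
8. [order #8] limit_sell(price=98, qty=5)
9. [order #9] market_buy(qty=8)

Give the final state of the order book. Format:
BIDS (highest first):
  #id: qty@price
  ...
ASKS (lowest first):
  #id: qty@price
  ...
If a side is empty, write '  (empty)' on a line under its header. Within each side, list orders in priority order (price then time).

Answer: BIDS (highest first):
  (empty)
ASKS (lowest first):
  #6: 4@97
  #8: 5@98
  #7: 4@99
  #4: 7@101

Derivation:
After op 1 [order #1] limit_buy(price=98, qty=4): fills=none; bids=[#1:4@98] asks=[-]
After op 2 [order #2] limit_sell(price=98, qty=7): fills=#1x#2:4@98; bids=[-] asks=[#2:3@98]
After op 3 [order #3] market_buy(qty=5): fills=#3x#2:3@98; bids=[-] asks=[-]
After op 4 [order #4] limit_sell(price=101, qty=7): fills=none; bids=[-] asks=[#4:7@101]
After op 5 [order #5] limit_sell(price=97, qty=5): fills=none; bids=[-] asks=[#5:5@97 #4:7@101]
After op 6 [order #6] limit_sell(price=97, qty=7): fills=none; bids=[-] asks=[#5:5@97 #6:7@97 #4:7@101]
After op 7 [order #7] limit_sell(price=99, qty=4): fills=none; bids=[-] asks=[#5:5@97 #6:7@97 #7:4@99 #4:7@101]
After op 8 [order #8] limit_sell(price=98, qty=5): fills=none; bids=[-] asks=[#5:5@97 #6:7@97 #8:5@98 #7:4@99 #4:7@101]
After op 9 [order #9] market_buy(qty=8): fills=#9x#5:5@97 #9x#6:3@97; bids=[-] asks=[#6:4@97 #8:5@98 #7:4@99 #4:7@101]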